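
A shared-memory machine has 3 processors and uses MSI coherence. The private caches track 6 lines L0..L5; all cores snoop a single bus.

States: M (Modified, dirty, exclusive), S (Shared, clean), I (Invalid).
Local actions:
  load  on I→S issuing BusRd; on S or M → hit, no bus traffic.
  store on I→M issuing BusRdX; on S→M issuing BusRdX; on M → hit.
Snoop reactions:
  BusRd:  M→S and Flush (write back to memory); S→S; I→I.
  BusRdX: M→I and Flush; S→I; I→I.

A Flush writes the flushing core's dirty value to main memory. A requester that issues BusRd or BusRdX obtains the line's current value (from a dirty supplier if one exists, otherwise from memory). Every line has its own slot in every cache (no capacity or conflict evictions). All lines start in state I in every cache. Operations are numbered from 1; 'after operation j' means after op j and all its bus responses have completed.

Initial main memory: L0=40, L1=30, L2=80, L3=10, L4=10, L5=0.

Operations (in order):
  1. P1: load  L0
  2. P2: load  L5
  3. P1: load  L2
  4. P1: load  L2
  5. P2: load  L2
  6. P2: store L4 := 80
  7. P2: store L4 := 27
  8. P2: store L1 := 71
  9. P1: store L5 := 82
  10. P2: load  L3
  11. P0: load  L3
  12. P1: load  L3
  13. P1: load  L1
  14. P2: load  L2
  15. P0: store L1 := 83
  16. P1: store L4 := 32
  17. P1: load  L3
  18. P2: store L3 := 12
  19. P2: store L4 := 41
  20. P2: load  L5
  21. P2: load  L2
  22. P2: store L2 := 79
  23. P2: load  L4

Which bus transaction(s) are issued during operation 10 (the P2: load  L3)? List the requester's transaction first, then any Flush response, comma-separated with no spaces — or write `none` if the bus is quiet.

bus = BusRd

  op1 P1: load  L0 → I/S/I on L0; bus BusRd; mem=40
  op2 P2: load  L5 → I/I/S on L5; bus BusRd; mem=0
  op3 P1: load  L2 → I/S/I on L2; bus BusRd; mem=80
  op4 P1: load  L2 → I/S/I on L2; bus (none); mem=80
  op5 P2: load  L2 → I/S/S on L2; bus BusRd; mem=80
  op6 P2: store L4 := 80 → I/I/M on L4; bus BusRdX; mem=10
  op7 P2: store L4 := 27 → I/I/M on L4; bus (none); mem=10
  op8 P2: store L1 := 71 → I/I/M on L1; bus BusRdX; mem=30
  op9 P1: store L5 := 82 → I/M/I on L5; bus BusRdX; mem=0
  op10 P2: load  L3 → I/I/S on L3; bus BusRd; mem=10
  op11 P0: load  L3 → S/I/S on L3; bus BusRd; mem=10
  op12 P1: load  L3 → S/S/S on L3; bus BusRd; mem=10
  op13 P1: load  L1 → I/S/S on L1; bus BusRd Flush; mem=71
  op14 P2: load  L2 → I/S/S on L2; bus (none); mem=80
  op15 P0: store L1 := 83 → M/I/I on L1; bus BusRdX; mem=71
  op16 P1: store L4 := 32 → I/M/I on L4; bus BusRdX Flush; mem=27
  op17 P1: load  L3 → S/S/S on L3; bus (none); mem=10
  op18 P2: store L3 := 12 → I/I/M on L3; bus BusRdX; mem=10
  op19 P2: store L4 := 41 → I/I/M on L4; bus BusRdX Flush; mem=32
  op20 P2: load  L5 → I/S/S on L5; bus BusRd Flush; mem=82
  op21 P2: load  L2 → I/S/S on L2; bus (none); mem=80
  op22 P2: store L2 := 79 → I/I/M on L2; bus BusRdX; mem=80
  op23 P2: load  L4 → I/I/M on L4; bus (none); mem=32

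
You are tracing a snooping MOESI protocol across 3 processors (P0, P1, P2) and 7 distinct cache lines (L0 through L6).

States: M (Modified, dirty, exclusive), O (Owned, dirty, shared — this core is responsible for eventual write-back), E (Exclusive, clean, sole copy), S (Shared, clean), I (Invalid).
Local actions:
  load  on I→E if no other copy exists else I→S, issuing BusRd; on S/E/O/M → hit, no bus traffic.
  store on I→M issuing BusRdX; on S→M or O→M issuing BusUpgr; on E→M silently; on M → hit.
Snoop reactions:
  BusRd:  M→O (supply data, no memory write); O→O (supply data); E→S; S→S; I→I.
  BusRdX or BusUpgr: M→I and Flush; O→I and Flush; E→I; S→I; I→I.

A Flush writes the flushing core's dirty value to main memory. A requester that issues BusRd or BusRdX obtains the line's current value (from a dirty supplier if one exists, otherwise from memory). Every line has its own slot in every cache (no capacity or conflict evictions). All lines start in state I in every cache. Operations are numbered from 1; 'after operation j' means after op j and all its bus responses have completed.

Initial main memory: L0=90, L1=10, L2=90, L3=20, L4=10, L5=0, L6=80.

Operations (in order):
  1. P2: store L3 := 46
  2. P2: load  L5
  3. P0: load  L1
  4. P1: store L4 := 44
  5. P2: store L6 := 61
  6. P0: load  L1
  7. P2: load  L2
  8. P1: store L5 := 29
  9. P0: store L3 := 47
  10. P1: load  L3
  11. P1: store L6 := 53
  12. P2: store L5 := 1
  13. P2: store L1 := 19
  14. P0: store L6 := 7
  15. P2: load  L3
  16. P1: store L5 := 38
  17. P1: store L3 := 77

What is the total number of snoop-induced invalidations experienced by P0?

invalidations = 2

  op1 P2: store L3 := 46 → I/I/M on L3; bus BusRdX; mem=20
  op2 P2: load  L5 → I/I/E on L5; bus BusRd; mem=0
  op3 P0: load  L1 → E/I/I on L1; bus BusRd; mem=10
  op4 P1: store L4 := 44 → I/M/I on L4; bus BusRdX; mem=10
  op5 P2: store L6 := 61 → I/I/M on L6; bus BusRdX; mem=80
  op6 P0: load  L1 → E/I/I on L1; bus (none); mem=10
  op7 P2: load  L2 → I/I/E on L2; bus BusRd; mem=90
  op8 P1: store L5 := 29 → I/M/I on L5; bus BusRdX; mem=0
  op9 P0: store L3 := 47 → M/I/I on L3; bus BusRdX Flush; mem=46
  op10 P1: load  L3 → O/S/I on L3; bus BusRd; mem=46
  op11 P1: store L6 := 53 → I/M/I on L6; bus BusRdX Flush; mem=61
  op12 P2: store L5 := 1 → I/I/M on L5; bus BusRdX Flush; mem=29
  op13 P2: store L1 := 19 → I/I/M on L1; bus BusRdX; mem=10
  op14 P0: store L6 := 7 → M/I/I on L6; bus BusRdX Flush; mem=53
  op15 P2: load  L3 → O/S/S on L3; bus BusRd; mem=46
  op16 P1: store L5 := 38 → I/M/I on L5; bus BusRdX Flush; mem=1
  op17 P1: store L3 := 77 → I/M/I on L3; bus BusUpgr Flush; mem=47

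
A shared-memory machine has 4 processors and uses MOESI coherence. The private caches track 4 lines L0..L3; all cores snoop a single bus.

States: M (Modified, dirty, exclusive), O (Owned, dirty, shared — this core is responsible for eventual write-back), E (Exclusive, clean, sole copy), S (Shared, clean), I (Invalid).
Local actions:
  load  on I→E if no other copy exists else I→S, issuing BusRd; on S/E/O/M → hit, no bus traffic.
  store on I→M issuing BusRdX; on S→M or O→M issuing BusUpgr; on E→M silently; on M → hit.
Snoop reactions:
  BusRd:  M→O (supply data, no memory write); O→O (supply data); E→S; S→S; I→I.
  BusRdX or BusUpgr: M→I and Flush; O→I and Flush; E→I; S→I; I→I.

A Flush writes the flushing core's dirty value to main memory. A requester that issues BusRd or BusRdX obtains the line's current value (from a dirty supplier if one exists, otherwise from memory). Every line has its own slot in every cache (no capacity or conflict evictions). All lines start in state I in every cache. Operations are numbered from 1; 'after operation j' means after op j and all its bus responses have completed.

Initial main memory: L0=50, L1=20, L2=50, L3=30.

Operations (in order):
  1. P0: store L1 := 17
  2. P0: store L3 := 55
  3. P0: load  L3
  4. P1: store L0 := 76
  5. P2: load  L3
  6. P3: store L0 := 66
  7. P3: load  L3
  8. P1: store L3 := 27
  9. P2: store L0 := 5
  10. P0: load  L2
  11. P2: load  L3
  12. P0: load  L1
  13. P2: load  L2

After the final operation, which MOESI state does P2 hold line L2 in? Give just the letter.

[1] P0: store L1 := 17 | P0:M(17), P1:I, P2:I, P3:I | bus: BusRdX
[2] P0: store L3 := 55 | P0:M(55), P1:I, P2:I, P3:I | bus: BusRdX
[3] P0: load  L3 | P0:M(55), P1:I, P2:I, P3:I | bus: none
[4] P1: store L0 := 76 | P0:I, P1:M(76), P2:I, P3:I | bus: BusRdX
[5] P2: load  L3 | P0:O(55), P1:I, P2:S(55), P3:I | bus: BusRd
[6] P3: store L0 := 66 | P0:I, P1:I, P2:I, P3:M(66) | bus: BusRdX,Flush
[7] P3: load  L3 | P0:O(55), P1:I, P2:S(55), P3:S(55) | bus: BusRd
[8] P1: store L3 := 27 | P0:I, P1:M(27), P2:I, P3:I | bus: BusRdX,Flush
[9] P2: store L0 := 5 | P0:I, P1:I, P2:M(5), P3:I | bus: BusRdX,Flush
[10] P0: load  L2 | P0:E(50), P1:I, P2:I, P3:I | bus: BusRd
[11] P2: load  L3 | P0:I, P1:O(27), P2:S(27), P3:I | bus: BusRd
[12] P0: load  L1 | P0:M(17), P1:I, P2:I, P3:I | bus: none
[13] P2: load  L2 | P0:S(50), P1:I, P2:S(50), P3:I | bus: BusRd

state = S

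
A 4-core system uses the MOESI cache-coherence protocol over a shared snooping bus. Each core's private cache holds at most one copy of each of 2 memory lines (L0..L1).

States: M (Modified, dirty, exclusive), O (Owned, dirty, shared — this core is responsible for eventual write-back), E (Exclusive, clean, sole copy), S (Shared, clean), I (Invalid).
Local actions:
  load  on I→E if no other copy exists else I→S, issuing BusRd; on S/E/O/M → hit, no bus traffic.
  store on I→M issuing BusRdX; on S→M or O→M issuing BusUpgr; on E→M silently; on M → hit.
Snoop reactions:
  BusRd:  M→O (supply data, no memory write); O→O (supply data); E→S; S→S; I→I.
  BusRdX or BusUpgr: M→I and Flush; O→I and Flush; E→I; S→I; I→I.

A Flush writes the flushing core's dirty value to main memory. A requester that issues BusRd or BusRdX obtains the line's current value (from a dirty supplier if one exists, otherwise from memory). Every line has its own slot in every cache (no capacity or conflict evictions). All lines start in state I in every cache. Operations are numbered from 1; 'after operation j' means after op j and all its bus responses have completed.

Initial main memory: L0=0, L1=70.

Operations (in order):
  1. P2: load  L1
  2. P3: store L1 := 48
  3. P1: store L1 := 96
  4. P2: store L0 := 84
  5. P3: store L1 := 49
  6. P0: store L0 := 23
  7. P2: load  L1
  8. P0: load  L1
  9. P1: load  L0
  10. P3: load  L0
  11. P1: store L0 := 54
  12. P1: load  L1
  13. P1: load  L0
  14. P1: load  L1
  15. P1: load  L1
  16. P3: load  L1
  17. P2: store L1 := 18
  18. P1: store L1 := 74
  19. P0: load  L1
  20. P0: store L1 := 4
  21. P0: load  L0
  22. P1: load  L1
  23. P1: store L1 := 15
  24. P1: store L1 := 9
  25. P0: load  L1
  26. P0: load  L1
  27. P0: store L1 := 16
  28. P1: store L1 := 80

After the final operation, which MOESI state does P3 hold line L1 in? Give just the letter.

state = I

[1] P2: load  L1 | P0:I, P1:I, P2:E(70), P3:I | bus: BusRd
[2] P3: store L1 := 48 | P0:I, P1:I, P2:I, P3:M(48) | bus: BusRdX
[3] P1: store L1 := 96 | P0:I, P1:M(96), P2:I, P3:I | bus: BusRdX,Flush
[4] P2: store L0 := 84 | P0:I, P1:I, P2:M(84), P3:I | bus: BusRdX
[5] P3: store L1 := 49 | P0:I, P1:I, P2:I, P3:M(49) | bus: BusRdX,Flush
[6] P0: store L0 := 23 | P0:M(23), P1:I, P2:I, P3:I | bus: BusRdX,Flush
[7] P2: load  L1 | P0:I, P1:I, P2:S(49), P3:O(49) | bus: BusRd
[8] P0: load  L1 | P0:S(49), P1:I, P2:S(49), P3:O(49) | bus: BusRd
[9] P1: load  L0 | P0:O(23), P1:S(23), P2:I, P3:I | bus: BusRd
[10] P3: load  L0 | P0:O(23), P1:S(23), P2:I, P3:S(23) | bus: BusRd
[11] P1: store L0 := 54 | P0:I, P1:M(54), P2:I, P3:I | bus: BusUpgr,Flush
[12] P1: load  L1 | P0:S(49), P1:S(49), P2:S(49), P3:O(49) | bus: BusRd
[13] P1: load  L0 | P0:I, P1:M(54), P2:I, P3:I | bus: none
[14] P1: load  L1 | P0:S(49), P1:S(49), P2:S(49), P3:O(49) | bus: none
[15] P1: load  L1 | P0:S(49), P1:S(49), P2:S(49), P3:O(49) | bus: none
[16] P3: load  L1 | P0:S(49), P1:S(49), P2:S(49), P3:O(49) | bus: none
[17] P2: store L1 := 18 | P0:I, P1:I, P2:M(18), P3:I | bus: BusUpgr,Flush
[18] P1: store L1 := 74 | P0:I, P1:M(74), P2:I, P3:I | bus: BusRdX,Flush
[19] P0: load  L1 | P0:S(74), P1:O(74), P2:I, P3:I | bus: BusRd
[20] P0: store L1 := 4 | P0:M(4), P1:I, P2:I, P3:I | bus: BusUpgr,Flush
[21] P0: load  L0 | P0:S(54), P1:O(54), P2:I, P3:I | bus: BusRd
[22] P1: load  L1 | P0:O(4), P1:S(4), P2:I, P3:I | bus: BusRd
[23] P1: store L1 := 15 | P0:I, P1:M(15), P2:I, P3:I | bus: BusUpgr,Flush
[24] P1: store L1 := 9 | P0:I, P1:M(9), P2:I, P3:I | bus: none
[25] P0: load  L1 | P0:S(9), P1:O(9), P2:I, P3:I | bus: BusRd
[26] P0: load  L1 | P0:S(9), P1:O(9), P2:I, P3:I | bus: none
[27] P0: store L1 := 16 | P0:M(16), P1:I, P2:I, P3:I | bus: BusUpgr,Flush
[28] P1: store L1 := 80 | P0:I, P1:M(80), P2:I, P3:I | bus: BusRdX,Flush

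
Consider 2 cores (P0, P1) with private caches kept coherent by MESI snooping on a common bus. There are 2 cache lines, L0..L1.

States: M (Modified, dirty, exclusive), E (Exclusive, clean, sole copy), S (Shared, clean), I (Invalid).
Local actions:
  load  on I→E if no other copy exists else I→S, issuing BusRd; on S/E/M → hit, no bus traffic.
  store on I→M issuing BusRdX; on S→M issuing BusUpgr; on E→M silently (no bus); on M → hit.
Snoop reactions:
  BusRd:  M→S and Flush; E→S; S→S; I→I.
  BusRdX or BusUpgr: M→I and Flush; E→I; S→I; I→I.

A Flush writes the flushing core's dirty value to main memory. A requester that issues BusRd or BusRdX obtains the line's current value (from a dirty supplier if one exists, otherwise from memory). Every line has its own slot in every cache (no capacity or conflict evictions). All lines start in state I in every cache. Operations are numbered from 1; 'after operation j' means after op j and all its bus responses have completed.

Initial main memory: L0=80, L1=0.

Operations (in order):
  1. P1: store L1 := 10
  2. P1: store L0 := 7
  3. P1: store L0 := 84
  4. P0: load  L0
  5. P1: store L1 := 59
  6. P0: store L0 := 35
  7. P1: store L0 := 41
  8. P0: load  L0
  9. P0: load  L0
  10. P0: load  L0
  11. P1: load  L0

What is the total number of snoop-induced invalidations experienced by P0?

invalidations = 1

step 1: P1: store L1 := 10  ⟶  IM  (L1)  txn=BusRdX  M[L1]=0
step 2: P1: store L0 := 7  ⟶  IM  (L0)  txn=BusRdX  M[L0]=80
step 3: P1: store L0 := 84  ⟶  IM  (L0)  txn=∅  M[L0]=80
step 4: P0: load  L0  ⟶  SS  (L0)  txn=BusRd+Flush  M[L0]=84
step 5: P1: store L1 := 59  ⟶  IM  (L1)  txn=∅  M[L1]=0
step 6: P0: store L0 := 35  ⟶  MI  (L0)  txn=BusUpgr  M[L0]=84
step 7: P1: store L0 := 41  ⟶  IM  (L0)  txn=BusRdX+Flush  M[L0]=35
step 8: P0: load  L0  ⟶  SS  (L0)  txn=BusRd+Flush  M[L0]=41
step 9: P0: load  L0  ⟶  SS  (L0)  txn=∅  M[L0]=41
step 10: P0: load  L0  ⟶  SS  (L0)  txn=∅  M[L0]=41
step 11: P1: load  L0  ⟶  SS  (L0)  txn=∅  M[L0]=41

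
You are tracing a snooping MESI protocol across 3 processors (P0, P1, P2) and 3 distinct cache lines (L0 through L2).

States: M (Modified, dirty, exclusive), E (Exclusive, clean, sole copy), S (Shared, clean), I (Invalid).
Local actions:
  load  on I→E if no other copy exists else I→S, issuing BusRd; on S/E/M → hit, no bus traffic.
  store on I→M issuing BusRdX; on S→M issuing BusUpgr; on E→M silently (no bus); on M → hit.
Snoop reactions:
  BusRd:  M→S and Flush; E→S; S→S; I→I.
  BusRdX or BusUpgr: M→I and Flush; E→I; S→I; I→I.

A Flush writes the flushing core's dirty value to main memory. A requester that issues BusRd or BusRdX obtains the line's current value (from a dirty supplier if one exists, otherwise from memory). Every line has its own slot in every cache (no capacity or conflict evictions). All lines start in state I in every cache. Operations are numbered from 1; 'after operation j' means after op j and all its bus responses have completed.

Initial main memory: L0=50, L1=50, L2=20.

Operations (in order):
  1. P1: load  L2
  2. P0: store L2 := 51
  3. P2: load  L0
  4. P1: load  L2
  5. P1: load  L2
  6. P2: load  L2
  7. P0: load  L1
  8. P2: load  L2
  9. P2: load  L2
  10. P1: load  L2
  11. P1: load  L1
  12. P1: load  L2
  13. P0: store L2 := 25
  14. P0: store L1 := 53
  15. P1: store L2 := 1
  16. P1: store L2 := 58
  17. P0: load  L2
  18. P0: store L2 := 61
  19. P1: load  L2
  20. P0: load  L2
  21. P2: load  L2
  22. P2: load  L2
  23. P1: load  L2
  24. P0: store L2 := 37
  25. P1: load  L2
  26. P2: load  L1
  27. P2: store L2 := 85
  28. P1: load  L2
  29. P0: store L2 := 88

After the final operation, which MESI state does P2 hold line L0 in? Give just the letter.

[1] P1: load  L2 | P0:I, P1:E(20), P2:I | bus: BusRd
[2] P0: store L2 := 51 | P0:M(51), P1:I, P2:I | bus: BusRdX
[3] P2: load  L0 | P0:I, P1:I, P2:E(50) | bus: BusRd
[4] P1: load  L2 | P0:S(51), P1:S(51), P2:I | bus: BusRd,Flush
[5] P1: load  L2 | P0:S(51), P1:S(51), P2:I | bus: none
[6] P2: load  L2 | P0:S(51), P1:S(51), P2:S(51) | bus: BusRd
[7] P0: load  L1 | P0:E(50), P1:I, P2:I | bus: BusRd
[8] P2: load  L2 | P0:S(51), P1:S(51), P2:S(51) | bus: none
[9] P2: load  L2 | P0:S(51), P1:S(51), P2:S(51) | bus: none
[10] P1: load  L2 | P0:S(51), P1:S(51), P2:S(51) | bus: none
[11] P1: load  L1 | P0:S(50), P1:S(50), P2:I | bus: BusRd
[12] P1: load  L2 | P0:S(51), P1:S(51), P2:S(51) | bus: none
[13] P0: store L2 := 25 | P0:M(25), P1:I, P2:I | bus: BusUpgr
[14] P0: store L1 := 53 | P0:M(53), P1:I, P2:I | bus: BusUpgr
[15] P1: store L2 := 1 | P0:I, P1:M(1), P2:I | bus: BusRdX,Flush
[16] P1: store L2 := 58 | P0:I, P1:M(58), P2:I | bus: none
[17] P0: load  L2 | P0:S(58), P1:S(58), P2:I | bus: BusRd,Flush
[18] P0: store L2 := 61 | P0:M(61), P1:I, P2:I | bus: BusUpgr
[19] P1: load  L2 | P0:S(61), P1:S(61), P2:I | bus: BusRd,Flush
[20] P0: load  L2 | P0:S(61), P1:S(61), P2:I | bus: none
[21] P2: load  L2 | P0:S(61), P1:S(61), P2:S(61) | bus: BusRd
[22] P2: load  L2 | P0:S(61), P1:S(61), P2:S(61) | bus: none
[23] P1: load  L2 | P0:S(61), P1:S(61), P2:S(61) | bus: none
[24] P0: store L2 := 37 | P0:M(37), P1:I, P2:I | bus: BusUpgr
[25] P1: load  L2 | P0:S(37), P1:S(37), P2:I | bus: BusRd,Flush
[26] P2: load  L1 | P0:S(53), P1:I, P2:S(53) | bus: BusRd,Flush
[27] P2: store L2 := 85 | P0:I, P1:I, P2:M(85) | bus: BusRdX
[28] P1: load  L2 | P0:I, P1:S(85), P2:S(85) | bus: BusRd,Flush
[29] P0: store L2 := 88 | P0:M(88), P1:I, P2:I | bus: BusRdX

state = E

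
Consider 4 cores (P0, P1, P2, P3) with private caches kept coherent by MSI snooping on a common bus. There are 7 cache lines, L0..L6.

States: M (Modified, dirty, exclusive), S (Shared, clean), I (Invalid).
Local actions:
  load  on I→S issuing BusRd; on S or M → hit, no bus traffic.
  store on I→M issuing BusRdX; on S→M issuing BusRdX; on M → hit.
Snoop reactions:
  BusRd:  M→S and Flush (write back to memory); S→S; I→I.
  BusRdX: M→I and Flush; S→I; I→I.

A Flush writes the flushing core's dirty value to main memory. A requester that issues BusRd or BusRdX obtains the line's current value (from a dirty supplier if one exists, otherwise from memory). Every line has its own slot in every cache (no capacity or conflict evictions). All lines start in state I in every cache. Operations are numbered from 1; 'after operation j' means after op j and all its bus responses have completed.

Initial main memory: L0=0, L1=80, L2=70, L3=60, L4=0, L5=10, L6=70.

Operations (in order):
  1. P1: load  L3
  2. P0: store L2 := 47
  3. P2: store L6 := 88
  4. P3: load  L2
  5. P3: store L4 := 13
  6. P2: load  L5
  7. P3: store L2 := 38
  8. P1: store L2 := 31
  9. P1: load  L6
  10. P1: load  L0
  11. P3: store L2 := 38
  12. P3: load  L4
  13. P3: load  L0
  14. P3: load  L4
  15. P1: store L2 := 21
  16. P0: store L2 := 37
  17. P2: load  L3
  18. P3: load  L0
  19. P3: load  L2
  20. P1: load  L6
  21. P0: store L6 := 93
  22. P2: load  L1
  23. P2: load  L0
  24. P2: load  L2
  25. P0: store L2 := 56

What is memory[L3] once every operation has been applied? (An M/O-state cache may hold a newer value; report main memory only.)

memory[L3] = 60

  op1 P1: load  L3 → I/S/I/I on L3; bus BusRd; mem=60
  op2 P0: store L2 := 47 → M/I/I/I on L2; bus BusRdX; mem=70
  op3 P2: store L6 := 88 → I/I/M/I on L6; bus BusRdX; mem=70
  op4 P3: load  L2 → S/I/I/S on L2; bus BusRd Flush; mem=47
  op5 P3: store L4 := 13 → I/I/I/M on L4; bus BusRdX; mem=0
  op6 P2: load  L5 → I/I/S/I on L5; bus BusRd; mem=10
  op7 P3: store L2 := 38 → I/I/I/M on L2; bus BusRdX; mem=47
  op8 P1: store L2 := 31 → I/M/I/I on L2; bus BusRdX Flush; mem=38
  op9 P1: load  L6 → I/S/S/I on L6; bus BusRd Flush; mem=88
  op10 P1: load  L0 → I/S/I/I on L0; bus BusRd; mem=0
  op11 P3: store L2 := 38 → I/I/I/M on L2; bus BusRdX Flush; mem=31
  op12 P3: load  L4 → I/I/I/M on L4; bus (none); mem=0
  op13 P3: load  L0 → I/S/I/S on L0; bus BusRd; mem=0
  op14 P3: load  L4 → I/I/I/M on L4; bus (none); mem=0
  op15 P1: store L2 := 21 → I/M/I/I on L2; bus BusRdX Flush; mem=38
  op16 P0: store L2 := 37 → M/I/I/I on L2; bus BusRdX Flush; mem=21
  op17 P2: load  L3 → I/S/S/I on L3; bus BusRd; mem=60
  op18 P3: load  L0 → I/S/I/S on L0; bus (none); mem=0
  op19 P3: load  L2 → S/I/I/S on L2; bus BusRd Flush; mem=37
  op20 P1: load  L6 → I/S/S/I on L6; bus (none); mem=88
  op21 P0: store L6 := 93 → M/I/I/I on L6; bus BusRdX; mem=88
  op22 P2: load  L1 → I/I/S/I on L1; bus BusRd; mem=80
  op23 P2: load  L0 → I/S/S/S on L0; bus BusRd; mem=0
  op24 P2: load  L2 → S/I/S/S on L2; bus BusRd; mem=37
  op25 P0: store L2 := 56 → M/I/I/I on L2; bus BusRdX; mem=37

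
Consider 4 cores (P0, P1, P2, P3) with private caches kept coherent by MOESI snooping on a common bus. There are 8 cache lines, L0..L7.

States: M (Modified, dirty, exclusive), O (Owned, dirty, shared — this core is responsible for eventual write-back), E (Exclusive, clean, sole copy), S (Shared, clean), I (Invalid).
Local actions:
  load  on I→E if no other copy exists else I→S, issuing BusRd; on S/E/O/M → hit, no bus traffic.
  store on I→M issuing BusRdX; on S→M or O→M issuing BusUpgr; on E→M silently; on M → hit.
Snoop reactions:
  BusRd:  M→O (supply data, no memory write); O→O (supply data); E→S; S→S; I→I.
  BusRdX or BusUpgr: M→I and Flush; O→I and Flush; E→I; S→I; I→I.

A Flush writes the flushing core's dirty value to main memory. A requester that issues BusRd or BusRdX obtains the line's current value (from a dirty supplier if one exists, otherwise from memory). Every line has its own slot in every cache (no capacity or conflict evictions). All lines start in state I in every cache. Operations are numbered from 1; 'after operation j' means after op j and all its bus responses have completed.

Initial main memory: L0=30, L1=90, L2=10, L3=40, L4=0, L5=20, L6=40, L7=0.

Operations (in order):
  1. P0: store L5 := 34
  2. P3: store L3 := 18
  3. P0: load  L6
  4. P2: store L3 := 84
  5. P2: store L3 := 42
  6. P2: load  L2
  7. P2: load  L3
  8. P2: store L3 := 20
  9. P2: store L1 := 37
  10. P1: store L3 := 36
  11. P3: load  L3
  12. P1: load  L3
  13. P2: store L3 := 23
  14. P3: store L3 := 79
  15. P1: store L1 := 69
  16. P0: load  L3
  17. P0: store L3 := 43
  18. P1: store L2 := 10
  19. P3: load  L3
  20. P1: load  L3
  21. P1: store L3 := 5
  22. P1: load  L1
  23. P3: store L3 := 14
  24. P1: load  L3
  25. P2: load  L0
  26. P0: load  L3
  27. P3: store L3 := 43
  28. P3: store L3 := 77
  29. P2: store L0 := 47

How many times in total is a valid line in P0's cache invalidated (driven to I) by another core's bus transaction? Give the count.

invalidations = 2

  op1 P0: store L5 := 34 → M/I/I/I on L5; bus BusRdX; mem=20
  op2 P3: store L3 := 18 → I/I/I/M on L3; bus BusRdX; mem=40
  op3 P0: load  L6 → E/I/I/I on L6; bus BusRd; mem=40
  op4 P2: store L3 := 84 → I/I/M/I on L3; bus BusRdX Flush; mem=18
  op5 P2: store L3 := 42 → I/I/M/I on L3; bus (none); mem=18
  op6 P2: load  L2 → I/I/E/I on L2; bus BusRd; mem=10
  op7 P2: load  L3 → I/I/M/I on L3; bus (none); mem=18
  op8 P2: store L3 := 20 → I/I/M/I on L3; bus (none); mem=18
  op9 P2: store L1 := 37 → I/I/M/I on L1; bus BusRdX; mem=90
  op10 P1: store L3 := 36 → I/M/I/I on L3; bus BusRdX Flush; mem=20
  op11 P3: load  L3 → I/O/I/S on L3; bus BusRd; mem=20
  op12 P1: load  L3 → I/O/I/S on L3; bus (none); mem=20
  op13 P2: store L3 := 23 → I/I/M/I on L3; bus BusRdX Flush; mem=36
  op14 P3: store L3 := 79 → I/I/I/M on L3; bus BusRdX Flush; mem=23
  op15 P1: store L1 := 69 → I/M/I/I on L1; bus BusRdX Flush; mem=37
  op16 P0: load  L3 → S/I/I/O on L3; bus BusRd; mem=23
  op17 P0: store L3 := 43 → M/I/I/I on L3; bus BusUpgr Flush; mem=79
  op18 P1: store L2 := 10 → I/M/I/I on L2; bus BusRdX; mem=10
  op19 P3: load  L3 → O/I/I/S on L3; bus BusRd; mem=79
  op20 P1: load  L3 → O/S/I/S on L3; bus BusRd; mem=79
  op21 P1: store L3 := 5 → I/M/I/I on L3; bus BusUpgr Flush; mem=43
  op22 P1: load  L1 → I/M/I/I on L1; bus (none); mem=37
  op23 P3: store L3 := 14 → I/I/I/M on L3; bus BusRdX Flush; mem=5
  op24 P1: load  L3 → I/S/I/O on L3; bus BusRd; mem=5
  op25 P2: load  L0 → I/I/E/I on L0; bus BusRd; mem=30
  op26 P0: load  L3 → S/S/I/O on L3; bus BusRd; mem=5
  op27 P3: store L3 := 43 → I/I/I/M on L3; bus BusUpgr; mem=5
  op28 P3: store L3 := 77 → I/I/I/M on L3; bus (none); mem=5
  op29 P2: store L0 := 47 → I/I/M/I on L0; bus (none); mem=30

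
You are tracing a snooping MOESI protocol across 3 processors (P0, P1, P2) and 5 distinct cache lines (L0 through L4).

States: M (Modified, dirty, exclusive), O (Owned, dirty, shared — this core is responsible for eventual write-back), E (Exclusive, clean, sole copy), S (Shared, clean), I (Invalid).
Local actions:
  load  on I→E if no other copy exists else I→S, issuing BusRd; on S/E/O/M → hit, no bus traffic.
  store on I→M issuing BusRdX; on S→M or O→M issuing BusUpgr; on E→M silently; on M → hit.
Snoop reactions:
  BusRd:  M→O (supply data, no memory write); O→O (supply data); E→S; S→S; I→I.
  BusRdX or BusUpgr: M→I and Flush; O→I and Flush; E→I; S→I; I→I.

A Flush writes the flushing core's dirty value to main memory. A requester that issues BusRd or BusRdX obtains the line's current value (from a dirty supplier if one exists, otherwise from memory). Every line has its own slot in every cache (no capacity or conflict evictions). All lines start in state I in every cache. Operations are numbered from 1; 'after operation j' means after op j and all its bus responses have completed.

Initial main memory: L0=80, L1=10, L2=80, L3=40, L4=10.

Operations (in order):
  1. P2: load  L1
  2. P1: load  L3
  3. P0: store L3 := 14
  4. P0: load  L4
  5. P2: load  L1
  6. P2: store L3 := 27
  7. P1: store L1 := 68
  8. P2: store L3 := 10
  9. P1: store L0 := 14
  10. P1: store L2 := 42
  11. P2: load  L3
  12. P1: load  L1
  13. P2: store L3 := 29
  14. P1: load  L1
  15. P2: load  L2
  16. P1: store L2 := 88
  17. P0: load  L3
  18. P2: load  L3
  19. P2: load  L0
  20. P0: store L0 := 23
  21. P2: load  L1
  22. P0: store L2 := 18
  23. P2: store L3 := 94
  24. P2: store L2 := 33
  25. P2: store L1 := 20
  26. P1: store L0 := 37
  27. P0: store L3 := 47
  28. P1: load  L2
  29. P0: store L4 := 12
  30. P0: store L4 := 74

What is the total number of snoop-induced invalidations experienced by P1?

1. P2: load  L1  bus=[BusRd]  L1: P0=I P1=I P2=E  mem[L1]=10
2. P1: load  L3  bus=[BusRd]  L3: P0=I P1=E P2=I  mem[L3]=40
3. P0: store L3 := 14  bus=[BusRdX]  L3: P0=M P1=I P2=I  mem[L3]=40
4. P0: load  L4  bus=[BusRd]  L4: P0=E P1=I P2=I  mem[L4]=10
5. P2: load  L1  bus=[-]  L1: P0=I P1=I P2=E  mem[L1]=10
6. P2: store L3 := 27  bus=[BusRdX,Flush]  L3: P0=I P1=I P2=M  mem[L3]=14
7. P1: store L1 := 68  bus=[BusRdX]  L1: P0=I P1=M P2=I  mem[L1]=10
8. P2: store L3 := 10  bus=[-]  L3: P0=I P1=I P2=M  mem[L3]=14
9. P1: store L0 := 14  bus=[BusRdX]  L0: P0=I P1=M P2=I  mem[L0]=80
10. P1: store L2 := 42  bus=[BusRdX]  L2: P0=I P1=M P2=I  mem[L2]=80
11. P2: load  L3  bus=[-]  L3: P0=I P1=I P2=M  mem[L3]=14
12. P1: load  L1  bus=[-]  L1: P0=I P1=M P2=I  mem[L1]=10
13. P2: store L3 := 29  bus=[-]  L3: P0=I P1=I P2=M  mem[L3]=14
14. P1: load  L1  bus=[-]  L1: P0=I P1=M P2=I  mem[L1]=10
15. P2: load  L2  bus=[BusRd]  L2: P0=I P1=O P2=S  mem[L2]=80
16. P1: store L2 := 88  bus=[BusUpgr]  L2: P0=I P1=M P2=I  mem[L2]=80
17. P0: load  L3  bus=[BusRd]  L3: P0=S P1=I P2=O  mem[L3]=14
18. P2: load  L3  bus=[-]  L3: P0=S P1=I P2=O  mem[L3]=14
19. P2: load  L0  bus=[BusRd]  L0: P0=I P1=O P2=S  mem[L0]=80
20. P0: store L0 := 23  bus=[BusRdX,Flush]  L0: P0=M P1=I P2=I  mem[L0]=14
21. P2: load  L1  bus=[BusRd]  L1: P0=I P1=O P2=S  mem[L1]=10
22. P0: store L2 := 18  bus=[BusRdX,Flush]  L2: P0=M P1=I P2=I  mem[L2]=88
23. P2: store L3 := 94  bus=[BusUpgr]  L3: P0=I P1=I P2=M  mem[L3]=14
24. P2: store L2 := 33  bus=[BusRdX,Flush]  L2: P0=I P1=I P2=M  mem[L2]=18
25. P2: store L1 := 20  bus=[BusUpgr,Flush]  L1: P0=I P1=I P2=M  mem[L1]=68
26. P1: store L0 := 37  bus=[BusRdX,Flush]  L0: P0=I P1=M P2=I  mem[L0]=23
27. P0: store L3 := 47  bus=[BusRdX,Flush]  L3: P0=M P1=I P2=I  mem[L3]=94
28. P1: load  L2  bus=[BusRd]  L2: P0=I P1=S P2=O  mem[L2]=18
29. P0: store L4 := 12  bus=[-]  L4: P0=M P1=I P2=I  mem[L4]=10
30. P0: store L4 := 74  bus=[-]  L4: P0=M P1=I P2=I  mem[L4]=10

invalidations = 4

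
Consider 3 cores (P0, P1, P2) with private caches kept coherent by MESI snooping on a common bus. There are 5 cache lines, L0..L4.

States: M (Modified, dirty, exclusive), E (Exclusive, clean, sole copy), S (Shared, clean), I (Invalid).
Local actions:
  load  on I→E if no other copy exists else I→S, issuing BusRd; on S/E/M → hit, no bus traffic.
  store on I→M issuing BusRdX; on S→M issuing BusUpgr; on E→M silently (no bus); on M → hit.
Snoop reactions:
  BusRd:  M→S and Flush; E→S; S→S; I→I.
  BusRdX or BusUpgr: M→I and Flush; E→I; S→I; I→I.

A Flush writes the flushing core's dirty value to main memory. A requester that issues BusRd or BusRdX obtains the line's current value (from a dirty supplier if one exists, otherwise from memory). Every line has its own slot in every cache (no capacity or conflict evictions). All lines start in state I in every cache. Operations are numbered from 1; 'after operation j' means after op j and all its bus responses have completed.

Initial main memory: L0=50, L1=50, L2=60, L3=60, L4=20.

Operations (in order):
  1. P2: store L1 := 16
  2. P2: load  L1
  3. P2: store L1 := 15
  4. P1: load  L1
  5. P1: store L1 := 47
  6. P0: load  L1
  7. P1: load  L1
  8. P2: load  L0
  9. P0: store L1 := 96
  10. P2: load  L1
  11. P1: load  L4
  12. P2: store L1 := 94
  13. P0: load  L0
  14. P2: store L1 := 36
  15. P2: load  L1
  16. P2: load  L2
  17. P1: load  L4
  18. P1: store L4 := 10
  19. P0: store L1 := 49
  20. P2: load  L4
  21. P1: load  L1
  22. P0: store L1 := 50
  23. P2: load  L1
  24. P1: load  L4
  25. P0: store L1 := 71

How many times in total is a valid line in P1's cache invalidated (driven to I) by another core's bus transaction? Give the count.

  op1 P2: store L1 := 16 → I/I/M on L1; bus BusRdX; mem=50
  op2 P2: load  L1 → I/I/M on L1; bus (none); mem=50
  op3 P2: store L1 := 15 → I/I/M on L1; bus (none); mem=50
  op4 P1: load  L1 → I/S/S on L1; bus BusRd Flush; mem=15
  op5 P1: store L1 := 47 → I/M/I on L1; bus BusUpgr; mem=15
  op6 P0: load  L1 → S/S/I on L1; bus BusRd Flush; mem=47
  op7 P1: load  L1 → S/S/I on L1; bus (none); mem=47
  op8 P2: load  L0 → I/I/E on L0; bus BusRd; mem=50
  op9 P0: store L1 := 96 → M/I/I on L1; bus BusUpgr; mem=47
  op10 P2: load  L1 → S/I/S on L1; bus BusRd Flush; mem=96
  op11 P1: load  L4 → I/E/I on L4; bus BusRd; mem=20
  op12 P2: store L1 := 94 → I/I/M on L1; bus BusUpgr; mem=96
  op13 P0: load  L0 → S/I/S on L0; bus BusRd; mem=50
  op14 P2: store L1 := 36 → I/I/M on L1; bus (none); mem=96
  op15 P2: load  L1 → I/I/M on L1; bus (none); mem=96
  op16 P2: load  L2 → I/I/E on L2; bus BusRd; mem=60
  op17 P1: load  L4 → I/E/I on L4; bus (none); mem=20
  op18 P1: store L4 := 10 → I/M/I on L4; bus (none); mem=20
  op19 P0: store L1 := 49 → M/I/I on L1; bus BusRdX Flush; mem=36
  op20 P2: load  L4 → I/S/S on L4; bus BusRd Flush; mem=10
  op21 P1: load  L1 → S/S/I on L1; bus BusRd Flush; mem=49
  op22 P0: store L1 := 50 → M/I/I on L1; bus BusUpgr; mem=49
  op23 P2: load  L1 → S/I/S on L1; bus BusRd Flush; mem=50
  op24 P1: load  L4 → I/S/S on L4; bus (none); mem=10
  op25 P0: store L1 := 71 → M/I/I on L1; bus BusUpgr; mem=50

invalidations = 2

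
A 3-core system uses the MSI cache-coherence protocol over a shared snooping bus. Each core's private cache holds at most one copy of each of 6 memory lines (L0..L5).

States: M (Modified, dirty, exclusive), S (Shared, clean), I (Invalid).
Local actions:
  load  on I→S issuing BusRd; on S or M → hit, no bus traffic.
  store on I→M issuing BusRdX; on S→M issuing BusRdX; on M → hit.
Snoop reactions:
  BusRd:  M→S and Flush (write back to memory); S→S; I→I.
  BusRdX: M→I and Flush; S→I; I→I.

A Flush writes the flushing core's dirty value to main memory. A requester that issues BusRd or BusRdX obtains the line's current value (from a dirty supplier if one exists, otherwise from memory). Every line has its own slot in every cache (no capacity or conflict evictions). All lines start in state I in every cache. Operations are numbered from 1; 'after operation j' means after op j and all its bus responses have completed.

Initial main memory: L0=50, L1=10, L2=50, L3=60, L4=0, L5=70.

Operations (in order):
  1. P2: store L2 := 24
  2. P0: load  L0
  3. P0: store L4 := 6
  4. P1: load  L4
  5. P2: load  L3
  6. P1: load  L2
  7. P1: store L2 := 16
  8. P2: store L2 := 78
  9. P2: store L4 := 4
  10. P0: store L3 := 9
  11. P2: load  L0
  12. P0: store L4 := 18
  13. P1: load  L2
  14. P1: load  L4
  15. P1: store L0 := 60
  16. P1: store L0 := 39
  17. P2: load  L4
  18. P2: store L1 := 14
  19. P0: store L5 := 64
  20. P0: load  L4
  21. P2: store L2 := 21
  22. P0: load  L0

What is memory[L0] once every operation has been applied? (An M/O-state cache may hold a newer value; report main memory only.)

[1] P2: store L2 := 24 | P0:I, P1:I, P2:M(24) | bus: BusRdX
[2] P0: load  L0 | P0:S(50), P1:I, P2:I | bus: BusRd
[3] P0: store L4 := 6 | P0:M(6), P1:I, P2:I | bus: BusRdX
[4] P1: load  L4 | P0:S(6), P1:S(6), P2:I | bus: BusRd,Flush
[5] P2: load  L3 | P0:I, P1:I, P2:S(60) | bus: BusRd
[6] P1: load  L2 | P0:I, P1:S(24), P2:S(24) | bus: BusRd,Flush
[7] P1: store L2 := 16 | P0:I, P1:M(16), P2:I | bus: BusRdX
[8] P2: store L2 := 78 | P0:I, P1:I, P2:M(78) | bus: BusRdX,Flush
[9] P2: store L4 := 4 | P0:I, P1:I, P2:M(4) | bus: BusRdX
[10] P0: store L3 := 9 | P0:M(9), P1:I, P2:I | bus: BusRdX
[11] P2: load  L0 | P0:S(50), P1:I, P2:S(50) | bus: BusRd
[12] P0: store L4 := 18 | P0:M(18), P1:I, P2:I | bus: BusRdX,Flush
[13] P1: load  L2 | P0:I, P1:S(78), P2:S(78) | bus: BusRd,Flush
[14] P1: load  L4 | P0:S(18), P1:S(18), P2:I | bus: BusRd,Flush
[15] P1: store L0 := 60 | P0:I, P1:M(60), P2:I | bus: BusRdX
[16] P1: store L0 := 39 | P0:I, P1:M(39), P2:I | bus: none
[17] P2: load  L4 | P0:S(18), P1:S(18), P2:S(18) | bus: BusRd
[18] P2: store L1 := 14 | P0:I, P1:I, P2:M(14) | bus: BusRdX
[19] P0: store L5 := 64 | P0:M(64), P1:I, P2:I | bus: BusRdX
[20] P0: load  L4 | P0:S(18), P1:S(18), P2:S(18) | bus: none
[21] P2: store L2 := 21 | P0:I, P1:I, P2:M(21) | bus: BusRdX
[22] P0: load  L0 | P0:S(39), P1:S(39), P2:I | bus: BusRd,Flush

memory[L0] = 39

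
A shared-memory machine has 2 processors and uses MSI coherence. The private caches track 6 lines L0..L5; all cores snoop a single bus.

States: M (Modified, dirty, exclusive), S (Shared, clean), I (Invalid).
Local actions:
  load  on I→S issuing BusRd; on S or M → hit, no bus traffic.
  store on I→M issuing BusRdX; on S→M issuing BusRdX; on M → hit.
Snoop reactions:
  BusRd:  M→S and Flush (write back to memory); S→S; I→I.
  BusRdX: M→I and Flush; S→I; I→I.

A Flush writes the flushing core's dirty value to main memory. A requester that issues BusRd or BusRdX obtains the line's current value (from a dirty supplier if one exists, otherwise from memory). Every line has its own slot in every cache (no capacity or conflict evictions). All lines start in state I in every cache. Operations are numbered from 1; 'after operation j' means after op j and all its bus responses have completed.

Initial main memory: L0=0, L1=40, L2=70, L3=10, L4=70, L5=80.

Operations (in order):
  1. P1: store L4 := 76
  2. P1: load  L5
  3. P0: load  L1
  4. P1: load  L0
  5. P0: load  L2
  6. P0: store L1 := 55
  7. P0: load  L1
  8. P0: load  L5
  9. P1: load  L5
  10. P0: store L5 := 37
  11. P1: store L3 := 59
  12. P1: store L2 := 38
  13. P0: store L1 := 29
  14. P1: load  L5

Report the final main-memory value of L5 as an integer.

memory[L5] = 37

1. P1: store L4 := 76  bus=[BusRdX]  L4: P0=I P1=M  mem[L4]=70
2. P1: load  L5  bus=[BusRd]  L5: P0=I P1=S  mem[L5]=80
3. P0: load  L1  bus=[BusRd]  L1: P0=S P1=I  mem[L1]=40
4. P1: load  L0  bus=[BusRd]  L0: P0=I P1=S  mem[L0]=0
5. P0: load  L2  bus=[BusRd]  L2: P0=S P1=I  mem[L2]=70
6. P0: store L1 := 55  bus=[BusRdX]  L1: P0=M P1=I  mem[L1]=40
7. P0: load  L1  bus=[-]  L1: P0=M P1=I  mem[L1]=40
8. P0: load  L5  bus=[BusRd]  L5: P0=S P1=S  mem[L5]=80
9. P1: load  L5  bus=[-]  L5: P0=S P1=S  mem[L5]=80
10. P0: store L5 := 37  bus=[BusRdX]  L5: P0=M P1=I  mem[L5]=80
11. P1: store L3 := 59  bus=[BusRdX]  L3: P0=I P1=M  mem[L3]=10
12. P1: store L2 := 38  bus=[BusRdX]  L2: P0=I P1=M  mem[L2]=70
13. P0: store L1 := 29  bus=[-]  L1: P0=M P1=I  mem[L1]=40
14. P1: load  L5  bus=[BusRd,Flush]  L5: P0=S P1=S  mem[L5]=37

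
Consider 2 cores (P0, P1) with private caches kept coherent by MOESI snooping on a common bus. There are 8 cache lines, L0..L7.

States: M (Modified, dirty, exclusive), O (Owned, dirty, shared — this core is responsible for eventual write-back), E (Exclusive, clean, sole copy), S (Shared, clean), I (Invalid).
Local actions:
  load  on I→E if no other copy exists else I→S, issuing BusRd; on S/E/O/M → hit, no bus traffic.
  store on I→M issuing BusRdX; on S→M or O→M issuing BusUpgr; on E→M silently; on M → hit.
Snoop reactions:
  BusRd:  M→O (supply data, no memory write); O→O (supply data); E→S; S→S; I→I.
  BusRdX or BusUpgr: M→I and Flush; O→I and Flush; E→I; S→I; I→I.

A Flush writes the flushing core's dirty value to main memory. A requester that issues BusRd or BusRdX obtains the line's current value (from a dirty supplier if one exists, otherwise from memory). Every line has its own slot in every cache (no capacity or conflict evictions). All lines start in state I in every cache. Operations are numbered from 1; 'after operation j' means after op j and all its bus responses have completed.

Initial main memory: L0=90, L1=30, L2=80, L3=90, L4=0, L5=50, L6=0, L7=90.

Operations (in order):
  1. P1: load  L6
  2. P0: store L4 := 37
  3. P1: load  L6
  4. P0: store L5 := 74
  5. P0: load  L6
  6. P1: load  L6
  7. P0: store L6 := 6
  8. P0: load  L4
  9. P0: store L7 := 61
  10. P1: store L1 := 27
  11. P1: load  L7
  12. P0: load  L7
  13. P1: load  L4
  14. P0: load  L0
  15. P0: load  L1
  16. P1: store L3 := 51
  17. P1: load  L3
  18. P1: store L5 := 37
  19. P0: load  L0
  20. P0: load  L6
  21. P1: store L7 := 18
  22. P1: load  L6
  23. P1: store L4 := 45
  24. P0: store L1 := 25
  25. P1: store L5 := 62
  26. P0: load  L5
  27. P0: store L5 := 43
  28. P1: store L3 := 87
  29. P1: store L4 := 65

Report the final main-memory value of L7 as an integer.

step 1: P1: load  L6  ⟶  IE  (L6)  txn=BusRd  M[L6]=0
step 2: P0: store L4 := 37  ⟶  MI  (L4)  txn=BusRdX  M[L4]=0
step 3: P1: load  L6  ⟶  IE  (L6)  txn=∅  M[L6]=0
step 4: P0: store L5 := 74  ⟶  MI  (L5)  txn=BusRdX  M[L5]=50
step 5: P0: load  L6  ⟶  SS  (L6)  txn=BusRd  M[L6]=0
step 6: P1: load  L6  ⟶  SS  (L6)  txn=∅  M[L6]=0
step 7: P0: store L6 := 6  ⟶  MI  (L6)  txn=BusUpgr  M[L6]=0
step 8: P0: load  L4  ⟶  MI  (L4)  txn=∅  M[L4]=0
step 9: P0: store L7 := 61  ⟶  MI  (L7)  txn=BusRdX  M[L7]=90
step 10: P1: store L1 := 27  ⟶  IM  (L1)  txn=BusRdX  M[L1]=30
step 11: P1: load  L7  ⟶  OS  (L7)  txn=BusRd  M[L7]=90
step 12: P0: load  L7  ⟶  OS  (L7)  txn=∅  M[L7]=90
step 13: P1: load  L4  ⟶  OS  (L4)  txn=BusRd  M[L4]=0
step 14: P0: load  L0  ⟶  EI  (L0)  txn=BusRd  M[L0]=90
step 15: P0: load  L1  ⟶  SO  (L1)  txn=BusRd  M[L1]=30
step 16: P1: store L3 := 51  ⟶  IM  (L3)  txn=BusRdX  M[L3]=90
step 17: P1: load  L3  ⟶  IM  (L3)  txn=∅  M[L3]=90
step 18: P1: store L5 := 37  ⟶  IM  (L5)  txn=BusRdX+Flush  M[L5]=74
step 19: P0: load  L0  ⟶  EI  (L0)  txn=∅  M[L0]=90
step 20: P0: load  L6  ⟶  MI  (L6)  txn=∅  M[L6]=0
step 21: P1: store L7 := 18  ⟶  IM  (L7)  txn=BusUpgr+Flush  M[L7]=61
step 22: P1: load  L6  ⟶  OS  (L6)  txn=BusRd  M[L6]=0
step 23: P1: store L4 := 45  ⟶  IM  (L4)  txn=BusUpgr+Flush  M[L4]=37
step 24: P0: store L1 := 25  ⟶  MI  (L1)  txn=BusUpgr+Flush  M[L1]=27
step 25: P1: store L5 := 62  ⟶  IM  (L5)  txn=∅  M[L5]=74
step 26: P0: load  L5  ⟶  SO  (L5)  txn=BusRd  M[L5]=74
step 27: P0: store L5 := 43  ⟶  MI  (L5)  txn=BusUpgr+Flush  M[L5]=62
step 28: P1: store L3 := 87  ⟶  IM  (L3)  txn=∅  M[L3]=90
step 29: P1: store L4 := 65  ⟶  IM  (L4)  txn=∅  M[L4]=37

memory[L7] = 61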